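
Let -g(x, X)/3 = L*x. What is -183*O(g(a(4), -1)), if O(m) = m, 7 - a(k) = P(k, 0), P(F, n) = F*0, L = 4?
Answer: 15372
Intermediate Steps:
P(F, n) = 0
a(k) = 7 (a(k) = 7 - 1*0 = 7 + 0 = 7)
g(x, X) = -12*x
-183*O(g(a(4), -1)) = -(-2196)*7 = -183*(-84) = 15372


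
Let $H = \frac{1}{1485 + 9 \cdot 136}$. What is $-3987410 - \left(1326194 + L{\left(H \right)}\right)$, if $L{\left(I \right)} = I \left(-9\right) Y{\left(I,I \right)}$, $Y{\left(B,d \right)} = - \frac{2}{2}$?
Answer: $- \frac{1599394805}{301} \approx -5.3136 \cdot 10^{6}$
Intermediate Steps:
$H = \frac{1}{2709}$ ($H = \frac{1}{1485 + 1224} = \frac{1}{2709} \approx 0.00036914$)
$Y{\left(B,d \right)} = -1$ ($Y{\left(B,d \right)} = \left(-2\right) \frac{1}{2} = -1$)
$L{\left(I \right)} = 9 I$ ($L{\left(I \right)} = I \left(-9\right) \left(-1\right) = - 9 I \left(-1\right) = 9 I$)
$-3987410 - \left(1326194 + L{\left(H \right)}\right) = -3987410 - \left(1326194 + 9 \cdot \frac{1}{2709}\right) = -3987410 - \frac{399184395}{301} = - \frac{1599394805}{301}$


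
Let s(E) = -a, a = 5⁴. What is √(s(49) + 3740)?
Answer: √3115 ≈ 55.812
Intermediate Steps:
a = 625
s(E) = -625 (s(E) = -1*625 = -625)
√(s(49) + 3740) = √(-625 + 3740) = √3115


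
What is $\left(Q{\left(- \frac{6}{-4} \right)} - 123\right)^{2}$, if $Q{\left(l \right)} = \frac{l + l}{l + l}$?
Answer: $14884$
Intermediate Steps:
$Q{\left(l \right)} = 1$ ($Q{\left(l \right)} = \frac{2 l}{2 l} = 2 l \frac{1}{2 l} = 1$)
$\left(Q{\left(- \frac{6}{-4} \right)} - 123\right)^{2} = \left(1 - 123\right)^{2} = \left(-122\right)^{2} = 14884$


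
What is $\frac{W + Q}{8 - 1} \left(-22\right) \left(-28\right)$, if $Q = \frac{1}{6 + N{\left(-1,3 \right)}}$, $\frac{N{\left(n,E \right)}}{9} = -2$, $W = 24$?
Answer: $\frac{6314}{3} \approx 2104.7$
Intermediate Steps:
$N{\left(n,E \right)} = -18$ ($N{\left(n,E \right)} = 9 \left(-2\right) = -18$)
$Q = - \frac{1}{12}$ ($Q = \frac{1}{6 - 18} = \frac{1}{-12} = - \frac{1}{12} \approx -0.083333$)
$\frac{W + Q}{8 - 1} \left(-22\right) \left(-28\right) = \frac{24 - \frac{1}{12}}{8 - 1} \left(-22\right) \left(-28\right) = \frac{287}{12 \cdot 7} \left(-22\right) \left(-28\right) = \frac{287}{12} \cdot \frac{1}{7} \left(-22\right) \left(-28\right) = \frac{41}{12} \left(-22\right) \left(-28\right) = \left(- \frac{451}{6}\right) \left(-28\right) = \frac{6314}{3}$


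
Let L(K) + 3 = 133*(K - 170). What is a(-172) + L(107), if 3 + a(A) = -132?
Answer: -8517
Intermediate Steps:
L(K) = -22613 + 133*K (L(K) = -3 + 133*(K - 170) = -3 + 133*(-170 + K) = -3 + (-22610 + 133*K) = -22613 + 133*K)
a(A) = -135 (a(A) = -3 - 132 = -135)
a(-172) + L(107) = -135 + (-22613 + 133*107) = -135 + (-22613 + 14231) = -135 - 8382 = -8517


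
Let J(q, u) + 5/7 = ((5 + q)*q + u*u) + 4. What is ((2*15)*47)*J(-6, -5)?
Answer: 338400/7 ≈ 48343.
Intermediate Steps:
J(q, u) = 23/7 + u² + q*(5 + q) (J(q, u) = -5/7 + (((5 + q)*q + u*u) + 4) = -5/7 + ((q*(5 + q) + u²) + 4) = -5/7 + ((u² + q*(5 + q)) + 4) = -5/7 + (4 + u² + q*(5 + q)) = 23/7 + u² + q*(5 + q))
((2*15)*47)*J(-6, -5) = ((2*15)*47)*(23/7 + (-6)² + (-5)² + 5*(-6)) = (30*47)*(23/7 + 36 + 25 - 30) = 1410*(240/7) = 338400/7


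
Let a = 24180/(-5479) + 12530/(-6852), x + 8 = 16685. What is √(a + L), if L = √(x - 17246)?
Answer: √(-2199340857162210 + 352352468270916*I*√569)/18771054 ≈ 3.0344 + 3.9306*I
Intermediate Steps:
x = 16677 (x = -8 + 16685 = 16677)
a = -117166615/18771054 (a = 24180*(-1/5479) + 12530*(-1/6852) = -24180/5479 - 6265/3426 = -117166615/18771054 ≈ -6.2419)
L = I*√569 (L = √(16677 - 17246) = √(-569) = I*√569 ≈ 23.854*I)
√(a + L) = √(-117166615/18771054 + I*√569)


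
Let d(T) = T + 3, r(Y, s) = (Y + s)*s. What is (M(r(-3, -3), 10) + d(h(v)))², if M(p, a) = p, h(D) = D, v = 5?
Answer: 676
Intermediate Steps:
r(Y, s) = s*(Y + s)
d(T) = 3 + T
(M(r(-3, -3), 10) + d(h(v)))² = (-3*(-3 - 3) + (3 + 5))² = (-3*(-6) + 8)² = (18 + 8)² = 26² = 676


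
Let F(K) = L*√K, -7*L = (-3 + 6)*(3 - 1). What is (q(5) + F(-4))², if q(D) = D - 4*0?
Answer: 1081/49 - 120*I/7 ≈ 22.061 - 17.143*I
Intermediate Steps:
L = -6/7 (L = -(-3 + 6)*(3 - 1)/7 = -3*2/7 = -⅐*6 = -6/7 ≈ -0.85714)
q(D) = D (q(D) = D + 0 = D)
F(K) = -6*√K/7
(q(5) + F(-4))² = (5 - 12*I/7)²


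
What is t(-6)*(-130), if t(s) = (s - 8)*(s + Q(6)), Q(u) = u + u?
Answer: 10920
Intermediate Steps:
Q(u) = 2*u
t(s) = (-8 + s)*(12 + s) (t(s) = (s - 8)*(s + 2*6) = (-8 + s)*(s + 12) = (-8 + s)*(12 + s))
t(-6)*(-130) = (-96 + (-6)**2 + 4*(-6))*(-130) = (-96 + 36 - 24)*(-130) = -84*(-130) = 10920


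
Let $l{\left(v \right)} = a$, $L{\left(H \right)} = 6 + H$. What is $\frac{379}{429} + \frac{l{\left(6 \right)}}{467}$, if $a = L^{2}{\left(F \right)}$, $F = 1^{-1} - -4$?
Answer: $\frac{228902}{200343} \approx 1.1426$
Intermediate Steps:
$F = 5$ ($F = 1 + 4 = 5$)
$a = 121$ ($a = \left(6 + 5\right)^{2} = 11^{2} = 121$)
$l{\left(v \right)} = 121$
$\frac{379}{429} + \frac{l{\left(6 \right)}}{467} = \frac{379}{429} + \frac{121}{467} = \frac{228902}{200343}$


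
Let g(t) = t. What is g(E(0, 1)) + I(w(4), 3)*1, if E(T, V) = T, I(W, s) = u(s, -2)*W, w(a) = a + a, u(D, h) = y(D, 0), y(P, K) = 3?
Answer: 24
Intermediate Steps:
u(D, h) = 3
w(a) = 2*a
I(W, s) = 3*W
g(E(0, 1)) + I(w(4), 3)*1 = 0 + (3*(2*4))*1 = 0 + (3*8)*1 = 0 + 24*1 = 0 + 24 = 24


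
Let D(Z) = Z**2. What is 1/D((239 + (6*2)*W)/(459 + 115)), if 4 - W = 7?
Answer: 6724/841 ≈ 7.9952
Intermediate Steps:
W = -3 (W = 4 - 1*7 = 4 - 7 = -3)
1/D((239 + (6*2)*W)/(459 + 115)) = 1/(((239 + (6*2)*(-3))/(459 + 115))**2) = 1/(((239 + 12*(-3))/574)**2) = 1/(((239 - 36)*(1/574))**2) = 1/((203*(1/574))**2) = 1/((29/82)**2) = 1/(841/6724) = 6724/841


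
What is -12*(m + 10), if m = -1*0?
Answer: -120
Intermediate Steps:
m = 0
-12*(m + 10) = -12*(0 + 10) = -12*10 = -120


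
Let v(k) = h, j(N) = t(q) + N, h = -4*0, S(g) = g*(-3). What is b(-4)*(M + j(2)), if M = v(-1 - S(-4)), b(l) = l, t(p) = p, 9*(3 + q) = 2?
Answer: 28/9 ≈ 3.1111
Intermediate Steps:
q = -25/9 (q = -3 + (1/9)*2 = -3 + 2/9 = -25/9 ≈ -2.7778)
S(g) = -3*g
h = 0
j(N) = -25/9 + N
v(k) = 0
M = 0
b(-4)*(M + j(2)) = -4*(0 + (-25/9 + 2)) = -4*(0 - 7/9) = -4*(-7/9) = 28/9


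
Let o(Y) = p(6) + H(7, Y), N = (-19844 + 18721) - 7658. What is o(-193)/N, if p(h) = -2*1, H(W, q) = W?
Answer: -5/8781 ≈ -0.00056941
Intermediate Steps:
p(h) = -2
N = -8781 (N = -1123 - 7658 = -8781)
o(Y) = 5 (o(Y) = -2 + 7 = 5)
o(-193)/N = 5/(-8781) = 5*(-1/8781) = -5/8781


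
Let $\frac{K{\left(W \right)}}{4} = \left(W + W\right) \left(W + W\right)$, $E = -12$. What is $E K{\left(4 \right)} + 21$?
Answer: $-3051$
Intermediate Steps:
$K{\left(W \right)} = 16 W^{2}$ ($K{\left(W \right)} = 4 \left(W + W\right) \left(W + W\right) = 4 \cdot 2 W 2 W = 4 \cdot 4 W^{2} = 16 W^{2}$)
$E K{\left(4 \right)} + 21 = - 12 \cdot 16 \cdot 4^{2} + 21 = - 12 \cdot 16 \cdot 16 + 21 = \left(-12\right) 256 + 21 = -3072 + 21 = -3051$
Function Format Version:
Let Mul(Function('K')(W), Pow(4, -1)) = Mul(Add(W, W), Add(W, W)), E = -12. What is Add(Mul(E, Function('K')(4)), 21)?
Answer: -3051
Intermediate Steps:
Function('K')(W) = Mul(16, Pow(W, 2)) (Function('K')(W) = Mul(4, Mul(Add(W, W), Add(W, W))) = Mul(4, Mul(Mul(2, W), Mul(2, W))) = Mul(4, Mul(4, Pow(W, 2))) = Mul(16, Pow(W, 2)))
Add(Mul(E, Function('K')(4)), 21) = Add(Mul(-12, Mul(16, Pow(4, 2))), 21) = Add(Mul(-12, Mul(16, 16)), 21) = Add(Mul(-12, 256), 21) = Add(-3072, 21) = -3051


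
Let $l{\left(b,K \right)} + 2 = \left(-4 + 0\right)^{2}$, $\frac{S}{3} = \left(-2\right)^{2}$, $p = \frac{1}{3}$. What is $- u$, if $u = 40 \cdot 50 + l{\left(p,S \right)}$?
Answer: $-2014$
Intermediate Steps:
$p = \frac{1}{3} \approx 0.33333$
$S = 12$ ($S = 3 \left(-2\right)^{2} = 3 \cdot 4 = 12$)
$l{\left(b,K \right)} = 14$ ($l{\left(b,K \right)} = -2 + \left(-4 + 0\right)^{2} = -2 + \left(-4\right)^{2} = -2 + 16 = 14$)
$u = 2014$ ($u = 40 \cdot 50 + 14 = 2000 + 14 = 2014$)
$- u = \left(-1\right) 2014 = -2014$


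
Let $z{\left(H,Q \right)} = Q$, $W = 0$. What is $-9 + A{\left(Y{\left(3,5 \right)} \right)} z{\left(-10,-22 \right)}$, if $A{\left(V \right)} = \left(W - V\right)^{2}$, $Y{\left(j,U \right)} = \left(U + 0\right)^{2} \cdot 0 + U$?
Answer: $-559$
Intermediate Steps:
$Y{\left(j,U \right)} = U$ ($Y{\left(j,U \right)} = U^{2} \cdot 0 + U = 0 + U = U$)
$A{\left(V \right)} = V^{2}$ ($A{\left(V \right)} = \left(0 - V\right)^{2} = \left(- V\right)^{2} = V^{2}$)
$-9 + A{\left(Y{\left(3,5 \right)} \right)} z{\left(-10,-22 \right)} = -9 + 5^{2} \left(-22\right) = -9 + 25 \left(-22\right) = -9 - 550 = -559$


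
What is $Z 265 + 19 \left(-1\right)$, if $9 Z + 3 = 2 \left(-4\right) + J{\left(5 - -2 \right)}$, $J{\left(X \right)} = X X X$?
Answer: $\frac{87809}{9} \approx 9756.6$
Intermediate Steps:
$J{\left(X \right)} = X^{3}$ ($J{\left(X \right)} = X^{2} X = X^{3}$)
$Z = \frac{332}{9}$ ($Z = - \frac{1}{3} + \frac{2 \left(-4\right) + \left(5 - -2\right)^{3}}{9} = - \frac{1}{3} + \frac{-8 + \left(5 + 2\right)^{3}}{9} = - \frac{1}{3} + \frac{-8 + 7^{3}}{9} = - \frac{1}{3} + \frac{-8 + 343}{9} = - \frac{1}{3} + \frac{1}{9} \cdot 335 = - \frac{1}{3} + \frac{335}{9} = \frac{332}{9} \approx 36.889$)
$Z 265 + 19 \left(-1\right) = \frac{332}{9} \cdot 265 + 19 \left(-1\right) = \frac{87980}{9} - 19 = \frac{87809}{9}$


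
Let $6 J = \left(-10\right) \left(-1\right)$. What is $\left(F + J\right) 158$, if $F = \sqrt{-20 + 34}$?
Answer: $\frac{790}{3} + 158 \sqrt{14} \approx 854.52$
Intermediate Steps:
$J = \frac{5}{3}$ ($J = \frac{\left(-10\right) \left(-1\right)}{6} = \frac{1}{6} \cdot 10 = \frac{5}{3} \approx 1.6667$)
$F = \sqrt{14} \approx 3.7417$
$\left(F + J\right) 158 = \left(\sqrt{14} + \frac{5}{3}\right) 158 = \left(\frac{5}{3} + \sqrt{14}\right) 158 = \frac{790}{3} + 158 \sqrt{14}$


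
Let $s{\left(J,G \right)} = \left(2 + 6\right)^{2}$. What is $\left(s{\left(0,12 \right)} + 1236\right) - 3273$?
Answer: $-1973$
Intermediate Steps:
$s{\left(J,G \right)} = 64$ ($s{\left(J,G \right)} = 8^{2} = 64$)
$\left(s{\left(0,12 \right)} + 1236\right) - 3273 = \left(64 + 1236\right) - 3273 = 1300 - 3273 = -1973$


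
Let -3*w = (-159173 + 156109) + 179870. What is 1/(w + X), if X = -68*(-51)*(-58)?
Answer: -3/780238 ≈ -3.8450e-6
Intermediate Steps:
X = -201144 (X = 3468*(-58) = -201144)
w = -176806/3 (w = -((-159173 + 156109) + 179870)/3 = -(-3064 + 179870)/3 = -⅓*176806 = -176806/3 ≈ -58935.)
1/(w + X) = 1/(-176806/3 - 201144) = 1/(-780238/3) = -3/780238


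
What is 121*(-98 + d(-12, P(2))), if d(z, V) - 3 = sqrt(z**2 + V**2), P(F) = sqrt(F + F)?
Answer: -11495 + 242*sqrt(37) ≈ -10023.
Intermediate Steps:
P(F) = sqrt(2)*sqrt(F) (P(F) = sqrt(2*F) = sqrt(2)*sqrt(F))
d(z, V) = 3 + sqrt(V**2 + z**2) (d(z, V) = 3 + sqrt(z**2 + V**2) = 3 + sqrt(V**2 + z**2))
121*(-98 + d(-12, P(2))) = 121*(-98 + (3 + sqrt((sqrt(2)*sqrt(2))**2 + (-12)**2))) = 121*(-98 + (3 + sqrt(2**2 + 144))) = 121*(-98 + (3 + sqrt(4 + 144))) = 121*(-98 + (3 + sqrt(148))) = 121*(-98 + (3 + 2*sqrt(37))) = 121*(-95 + 2*sqrt(37)) = -11495 + 242*sqrt(37)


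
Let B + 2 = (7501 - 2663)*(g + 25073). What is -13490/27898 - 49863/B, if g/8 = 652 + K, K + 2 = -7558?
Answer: -328168848571/679149190980 ≈ -0.48321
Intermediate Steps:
K = -7560 (K = -2 - 7558 = -7560)
g = -55264 (g = 8*(652 - 7560) = 8*(-6908) = -55264)
B = -146064060 (B = -2 + (7501 - 2663)*(-55264 + 25073) = -2 + 4838*(-30191) = -2 - 146064058 = -146064060)
-13490/27898 - 49863/B = -13490/27898 - 49863/(-146064060) = -13490*1/27898 - 49863*(-1/146064060) = -6745/13949 + 16621/48688020 = -328168848571/679149190980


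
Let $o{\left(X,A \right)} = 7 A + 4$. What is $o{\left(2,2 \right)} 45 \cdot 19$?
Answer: $15390$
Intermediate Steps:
$o{\left(X,A \right)} = 4 + 7 A$
$o{\left(2,2 \right)} 45 \cdot 19 = \left(4 + 7 \cdot 2\right) 45 \cdot 19 = \left(4 + 14\right) 45 \cdot 19 = 18 \cdot 45 \cdot 19 = 810 \cdot 19 = 15390$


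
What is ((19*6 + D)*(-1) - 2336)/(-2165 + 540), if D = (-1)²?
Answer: 2451/1625 ≈ 1.5083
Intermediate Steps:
D = 1
((19*6 + D)*(-1) - 2336)/(-2165 + 540) = ((19*6 + 1)*(-1) - 2336)/(-2165 + 540) = ((114 + 1)*(-1) - 2336)/(-1625) = (115*(-1) - 2336)*(-1/1625) = (-115 - 2336)*(-1/1625) = -2451*(-1/1625) = 2451/1625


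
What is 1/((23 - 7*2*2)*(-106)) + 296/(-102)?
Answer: -78389/27030 ≈ -2.9001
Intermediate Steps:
1/((23 - 7*2*2)*(-106)) + 296/(-102) = -1/106/(23 - 14*2) + 296*(-1/102) = -1/106/(23 - 28) - 148/51 = -1/106/(-5) - 148/51 = -1/5*(-1/106) - 148/51 = 1/530 - 148/51 = -78389/27030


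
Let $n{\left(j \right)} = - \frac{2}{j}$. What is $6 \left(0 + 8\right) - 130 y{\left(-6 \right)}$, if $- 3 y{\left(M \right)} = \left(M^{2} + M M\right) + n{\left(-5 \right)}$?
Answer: $\frac{9556}{3} \approx 3185.3$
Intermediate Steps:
$y{\left(M \right)} = - \frac{2}{15} - \frac{2 M^{2}}{3}$ ($y{\left(M \right)} = - \frac{\left(M^{2} + M M\right) - \frac{2}{-5}}{3} = - \frac{\left(M^{2} + M^{2}\right) - - \frac{2}{5}}{3} = - \frac{2 M^{2} + \frac{2}{5}}{3} = - \frac{\frac{2}{5} + 2 M^{2}}{3} = - \frac{2}{15} - \frac{2 M^{2}}{3}$)
$6 \left(0 + 8\right) - 130 y{\left(-6 \right)} = 6 \left(0 + 8\right) - 130 \left(- \frac{2}{15} - \frac{2 \left(-6\right)^{2}}{3}\right) = 6 \cdot 8 - 130 \left(- \frac{2}{15} - 24\right) = 48 - 130 \left(- \frac{2}{15} - 24\right) = 48 - - \frac{9412}{3} = 48 + \frac{9412}{3} = \frac{9556}{3}$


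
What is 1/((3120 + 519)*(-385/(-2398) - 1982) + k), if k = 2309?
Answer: -218/1571693837 ≈ -1.3870e-7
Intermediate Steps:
1/((3120 + 519)*(-385/(-2398) - 1982) + k) = 1/((3120 + 519)*(-385/(-2398) - 1982) + 2309) = 1/(3639*(-385*(-1/2398) - 1982) + 2309) = 1/(3639*(35/218 - 1982) + 2309) = 1/(3639*(-432041/218) + 2309) = 1/(-1572197199/218 + 2309) = 1/(-1571693837/218) = -218/1571693837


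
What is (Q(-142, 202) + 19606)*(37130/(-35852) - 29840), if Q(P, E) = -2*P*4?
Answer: -5547763230255/8963 ≈ -6.1896e+8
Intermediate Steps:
Q(P, E) = -8*P
(Q(-142, 202) + 19606)*(37130/(-35852) - 29840) = (-8*(-142) + 19606)*(37130/(-35852) - 29840) = (1136 + 19606)*(37130*(-1/35852) - 29840) = 20742*(-18565/17926 - 29840) = 20742*(-534930405/17926) = -5547763230255/8963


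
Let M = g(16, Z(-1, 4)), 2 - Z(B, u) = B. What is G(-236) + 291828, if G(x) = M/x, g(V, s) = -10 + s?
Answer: 68871415/236 ≈ 2.9183e+5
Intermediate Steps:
Z(B, u) = 2 - B
M = -7 (M = -10 + (2 - 1*(-1)) = -10 + (2 + 1) = -10 + 3 = -7)
G(x) = -7/x
G(-236) + 291828 = -7/(-236) + 291828 = -7*(-1/236) + 291828 = 7/236 + 291828 = 68871415/236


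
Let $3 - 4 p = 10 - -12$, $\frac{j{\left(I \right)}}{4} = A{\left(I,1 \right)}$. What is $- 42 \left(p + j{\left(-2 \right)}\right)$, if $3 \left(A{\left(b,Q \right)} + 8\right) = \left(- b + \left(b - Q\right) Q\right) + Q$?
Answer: $\frac{3087}{2} \approx 1543.5$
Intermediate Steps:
$A{\left(b,Q \right)} = -8 - \frac{b}{3} + \frac{Q}{3} + \frac{Q \left(b - Q\right)}{3}$ ($A{\left(b,Q \right)} = -8 + \frac{\left(- b + \left(b - Q\right) Q\right) + Q}{3} = -8 + \frac{\left(- b + Q \left(b - Q\right)\right) + Q}{3} = -8 + \frac{Q - b + Q \left(b - Q\right)}{3} = -8 + \left(- \frac{b}{3} + \frac{Q}{3} + \frac{Q \left(b - Q\right)}{3}\right) = -8 - \frac{b}{3} + \frac{Q}{3} + \frac{Q \left(b - Q\right)}{3}$)
$j{\left(I \right)} = -32$ ($j{\left(I \right)} = 4 \left(-8 - \frac{I}{3} - \frac{1^{2}}{3} + \frac{1}{3} \cdot 1 + \frac{1}{3} \cdot 1 I\right) = 4 \left(-8 - \frac{I}{3} - \frac{1}{3} + \frac{1}{3} + \frac{I}{3}\right) = 4 \left(-8\right) = -32$)
$p = - \frac{19}{4}$ ($p = \frac{3}{4} - \frac{10 - -12}{4} = \frac{3}{4} - \frac{10 + 12}{4} = \frac{3}{4} - \frac{11}{2} = - \frac{19}{4} \approx -4.75$)
$- 42 \left(p + j{\left(-2 \right)}\right) = - 42 \left(- \frac{19}{4} - 32\right) = \left(-42\right) \left(- \frac{147}{4}\right) = \frac{3087}{2}$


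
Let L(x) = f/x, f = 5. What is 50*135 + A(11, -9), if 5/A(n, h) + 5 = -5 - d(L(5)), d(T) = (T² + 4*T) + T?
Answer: 107995/16 ≈ 6749.7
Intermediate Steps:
L(x) = 5/x
d(T) = T² + 5*T
A(n, h) = -5/16 (A(n, h) = 5/(-5 + (-5 - 5/5*(5 + 5/5))) = 5/(-5 + (-5 - 5*(⅕)*(5 + 5*(⅕)))) = 5/(-5 + (-5 - (5 + 1))) = 5/(-5 + (-5 - 6)) = 5/(-5 - 11) = 5/(-16) = 5*(-1/16) = -5/16)
50*135 + A(11, -9) = 50*135 - 5/16 = 6750 - 5/16 = 107995/16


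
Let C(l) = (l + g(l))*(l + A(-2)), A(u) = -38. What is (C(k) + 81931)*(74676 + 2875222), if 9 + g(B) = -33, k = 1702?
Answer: 8390014344558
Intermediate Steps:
g(B) = -42 (g(B) = -9 - 33 = -42)
C(l) = (-42 + l)*(-38 + l) (C(l) = (l - 42)*(l - 38) = (-42 + l)*(-38 + l))
(C(k) + 81931)*(74676 + 2875222) = ((1596 + 1702² - 80*1702) + 81931)*(74676 + 2875222) = ((1596 + 2896804 - 136160) + 81931)*2949898 = (2762240 + 81931)*2949898 = 2844171*2949898 = 8390014344558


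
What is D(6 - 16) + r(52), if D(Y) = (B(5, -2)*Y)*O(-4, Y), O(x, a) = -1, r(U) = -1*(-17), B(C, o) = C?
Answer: 67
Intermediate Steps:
r(U) = 17
D(Y) = -5*Y (D(Y) = (5*Y)*(-1) = -5*Y)
D(6 - 16) + r(52) = -5*(6 - 16) + 17 = -5*(-10) + 17 = 50 + 17 = 67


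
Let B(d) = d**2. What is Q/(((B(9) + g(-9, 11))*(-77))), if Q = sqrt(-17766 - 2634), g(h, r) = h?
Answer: -5*I*sqrt(51)/1386 ≈ -0.025763*I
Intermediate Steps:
Q = 20*I*sqrt(51) (Q = sqrt(-20400) = 20*I*sqrt(51) ≈ 142.83*I)
Q/(((B(9) + g(-9, 11))*(-77))) = (20*I*sqrt(51))/(((9**2 - 9)*(-77))) = (20*I*sqrt(51))/(((81 - 9)*(-77))) = (20*I*sqrt(51))/((72*(-77))) = (20*I*sqrt(51))/(-5544) = (20*I*sqrt(51))*(-1/5544) = -5*I*sqrt(51)/1386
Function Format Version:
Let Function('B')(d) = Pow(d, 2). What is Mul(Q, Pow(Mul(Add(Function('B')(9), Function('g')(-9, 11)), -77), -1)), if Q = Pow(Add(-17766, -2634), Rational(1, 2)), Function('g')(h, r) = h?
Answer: Mul(Rational(-5, 1386), I, Pow(51, Rational(1, 2))) ≈ Mul(-0.025763, I)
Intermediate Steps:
Q = Mul(20, I, Pow(51, Rational(1, 2))) (Q = Pow(-20400, Rational(1, 2)) = Mul(20, I, Pow(51, Rational(1, 2))) ≈ Mul(142.83, I))
Mul(Q, Pow(Mul(Add(Function('B')(9), Function('g')(-9, 11)), -77), -1)) = Mul(Mul(20, I, Pow(51, Rational(1, 2))), Pow(Mul(Add(Pow(9, 2), -9), -77), -1)) = Mul(Mul(20, I, Pow(51, Rational(1, 2))), Pow(Mul(Add(81, -9), -77), -1)) = Mul(Mul(20, I, Pow(51, Rational(1, 2))), Pow(Mul(72, -77), -1)) = Mul(Mul(20, I, Pow(51, Rational(1, 2))), Pow(-5544, -1)) = Mul(Mul(20, I, Pow(51, Rational(1, 2))), Rational(-1, 5544)) = Mul(Rational(-5, 1386), I, Pow(51, Rational(1, 2)))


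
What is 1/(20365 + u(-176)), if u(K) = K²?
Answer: 1/51341 ≈ 1.9478e-5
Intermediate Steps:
1/(20365 + u(-176)) = 1/(20365 + (-176)²) = 1/(20365 + 30976) = 1/51341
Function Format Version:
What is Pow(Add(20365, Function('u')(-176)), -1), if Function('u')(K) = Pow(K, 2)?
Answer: Rational(1, 51341) ≈ 1.9478e-5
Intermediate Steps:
Pow(Add(20365, Function('u')(-176)), -1) = Pow(Add(20365, Pow(-176, 2)), -1) = Pow(Add(20365, 30976), -1) = Pow(51341, -1) = Rational(1, 51341)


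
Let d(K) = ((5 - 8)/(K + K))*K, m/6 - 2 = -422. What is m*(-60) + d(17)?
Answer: 302397/2 ≈ 1.5120e+5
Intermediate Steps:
m = -2520 (m = 12 + 6*(-422) = 12 - 2532 = -2520)
d(K) = -3/2 (d(K) = (-3*1/(2*K))*K = (-3/(2*K))*K = -3/2)
m*(-60) + d(17) = -2520*(-60) - 3/2 = 151200 - 3/2 = 302397/2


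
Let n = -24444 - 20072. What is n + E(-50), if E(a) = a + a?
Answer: -44616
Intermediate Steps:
E(a) = 2*a
n = -44516
n + E(-50) = -44516 + 2*(-50) = -44516 - 100 = -44616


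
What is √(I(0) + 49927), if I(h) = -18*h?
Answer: √49927 ≈ 223.44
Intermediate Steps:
√(I(0) + 49927) = √(-18*0 + 49927) = √(0 + 49927) = √49927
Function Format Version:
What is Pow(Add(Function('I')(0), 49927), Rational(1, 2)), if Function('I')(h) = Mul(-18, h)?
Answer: Pow(49927, Rational(1, 2)) ≈ 223.44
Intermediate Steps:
Pow(Add(Function('I')(0), 49927), Rational(1, 2)) = Pow(Add(Mul(-18, 0), 49927), Rational(1, 2)) = Pow(Add(0, 49927), Rational(1, 2)) = Pow(49927, Rational(1, 2))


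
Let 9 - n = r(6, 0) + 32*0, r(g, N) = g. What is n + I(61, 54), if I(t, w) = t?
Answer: 64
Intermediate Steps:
n = 3 (n = 9 - (6 + 32*0) = 9 - (6 + 0) = 9 - 1*6 = 9 - 6 = 3)
n + I(61, 54) = 3 + 61 = 64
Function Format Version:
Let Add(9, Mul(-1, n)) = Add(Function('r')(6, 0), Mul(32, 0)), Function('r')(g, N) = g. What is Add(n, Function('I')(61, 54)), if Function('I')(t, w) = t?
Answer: 64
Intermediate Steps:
n = 3 (n = Add(9, Mul(-1, Add(6, Mul(32, 0)))) = Add(9, Mul(-1, Add(6, 0))) = Add(9, Mul(-1, 6)) = Add(9, -6) = 3)
Add(n, Function('I')(61, 54)) = Add(3, 61) = 64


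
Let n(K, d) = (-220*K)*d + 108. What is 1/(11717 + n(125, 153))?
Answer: -1/4195675 ≈ -2.3834e-7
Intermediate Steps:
n(K, d) = 108 - 220*K*d (n(K, d) = -220*K*d + 108 = 108 - 220*K*d)
1/(11717 + n(125, 153)) = 1/(11717 + (108 - 220*125*153)) = 1/(11717 + (108 - 4207500)) = 1/(11717 - 4207392) = 1/(-4195675) = -1/4195675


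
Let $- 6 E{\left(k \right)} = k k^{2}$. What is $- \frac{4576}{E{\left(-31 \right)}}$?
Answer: $- \frac{27456}{29791} \approx -0.92162$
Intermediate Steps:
$E{\left(k \right)} = - \frac{k^{3}}{6}$ ($E{\left(k \right)} = - \frac{k k^{2}}{6} = - \frac{k^{3}}{6}$)
$- \frac{4576}{E{\left(-31 \right)}} = - \frac{4576}{\left(- \frac{1}{6}\right) \left(-31\right)^{3}} = - \frac{4576}{\left(- \frac{1}{6}\right) \left(-29791\right)} = - \frac{4576}{\frac{29791}{6}} = \left(-4576\right) \frac{6}{29791} = - \frac{27456}{29791}$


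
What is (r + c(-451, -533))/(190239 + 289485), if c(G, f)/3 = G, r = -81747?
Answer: -6925/39977 ≈ -0.17322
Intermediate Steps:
c(G, f) = 3*G
(r + c(-451, -533))/(190239 + 289485) = (-81747 + 3*(-451))/(190239 + 289485) = (-81747 - 1353)/479724 = -83100*1/479724 = -6925/39977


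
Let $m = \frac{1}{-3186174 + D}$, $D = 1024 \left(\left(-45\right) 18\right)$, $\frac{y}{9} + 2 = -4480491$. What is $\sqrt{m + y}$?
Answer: $\frac{i \sqrt{650237829051154006866}}{4015614} \approx 6350.2 i$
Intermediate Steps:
$y = -40324437$ ($y = -18 + 9 \left(-4480491\right) = -18 - 40324419 = -40324437$)
$D = -829440$ ($D = 1024 \left(-810\right) = -829440$)
$m = - \frac{1}{4015614}$ ($m = \frac{1}{-3186174 - 829440} = \frac{1}{-4015614} = - \frac{1}{4015614} \approx -2.4903 \cdot 10^{-7}$)
$\sqrt{m + y} = \sqrt{- \frac{1}{4015614} - 40324437} = \sqrt{- \frac{161927373759319}{4015614}} = \frac{i \sqrt{650237829051154006866}}{4015614}$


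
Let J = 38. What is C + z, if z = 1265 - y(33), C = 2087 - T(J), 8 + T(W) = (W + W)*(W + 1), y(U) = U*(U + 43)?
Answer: -2112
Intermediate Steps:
y(U) = U*(43 + U)
T(W) = -8 + 2*W*(1 + W) (T(W) = -8 + (W + W)*(W + 1) = -8 + (2*W)*(1 + W) = -8 + 2*W*(1 + W))
C = -869 (C = 2087 - (-8 + 2*38 + 2*38**2) = 2087 - (-8 + 76 + 2*1444) = 2087 - (-8 + 76 + 2888) = 2087 - 1*2956 = 2087 - 2956 = -869)
z = -1243 (z = 1265 - 33*(43 + 33) = 1265 - 33*76 = 1265 - 1*2508 = 1265 - 2508 = -1243)
C + z = -869 - 1243 = -2112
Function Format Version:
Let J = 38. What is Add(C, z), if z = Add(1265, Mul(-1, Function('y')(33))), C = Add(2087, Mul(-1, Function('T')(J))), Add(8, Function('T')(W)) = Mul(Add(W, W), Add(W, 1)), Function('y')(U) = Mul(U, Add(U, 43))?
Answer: -2112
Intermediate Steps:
Function('y')(U) = Mul(U, Add(43, U))
Function('T')(W) = Add(-8, Mul(2, W, Add(1, W))) (Function('T')(W) = Add(-8, Mul(Add(W, W), Add(W, 1))) = Add(-8, Mul(Mul(2, W), Add(1, W))) = Add(-8, Mul(2, W, Add(1, W))))
C = -869 (C = Add(2087, Mul(-1, Add(-8, Mul(2, 38), Mul(2, Pow(38, 2))))) = Add(2087, Mul(-1, Add(-8, 76, Mul(2, 1444)))) = Add(2087, Mul(-1, Add(-8, 76, 2888))) = Add(2087, Mul(-1, 2956)) = Add(2087, -2956) = -869)
z = -1243 (z = Add(1265, Mul(-1, Mul(33, Add(43, 33)))) = Add(1265, Mul(-1, Mul(33, 76))) = Add(1265, Mul(-1, 2508)) = Add(1265, -2508) = -1243)
Add(C, z) = Add(-869, -1243) = -2112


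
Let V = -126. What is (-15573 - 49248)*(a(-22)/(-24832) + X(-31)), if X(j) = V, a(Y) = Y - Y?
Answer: 8167446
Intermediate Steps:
a(Y) = 0
X(j) = -126
(-15573 - 49248)*(a(-22)/(-24832) + X(-31)) = (-15573 - 49248)*(0/(-24832) - 126) = -64821*(0*(-1/24832) - 126) = -64821*(0 - 126) = -64821*(-126) = 8167446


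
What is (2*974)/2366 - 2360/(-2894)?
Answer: 2805318/1711801 ≈ 1.6388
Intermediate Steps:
(2*974)/2366 - 2360/(-2894) = 1948*(1/2366) - 2360*(-1/2894) = 974/1183 + 1180/1447 = 2805318/1711801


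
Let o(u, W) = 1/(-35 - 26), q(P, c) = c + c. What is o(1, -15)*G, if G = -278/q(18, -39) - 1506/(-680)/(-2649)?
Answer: -41720791/714223380 ≈ -0.058414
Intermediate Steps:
q(P, c) = 2*c
o(u, W) = -1/61 (o(u, W) = 1/(-61) = -1/61)
G = 41720791/11708580 (G = -278/(2*(-39)) - 1506/(-680)/(-2649) = -278/(-78) - 1506*(-1/680)*(-1/2649) = -278*(-1/78) + (753/340)*(-1/2649) = 139/39 - 251/300220 = 41720791/11708580 ≈ 3.5633)
o(1, -15)*G = -1/61*41720791/11708580 = -41720791/714223380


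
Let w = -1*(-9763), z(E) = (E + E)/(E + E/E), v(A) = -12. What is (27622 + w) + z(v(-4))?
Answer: 411259/11 ≈ 37387.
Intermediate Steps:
z(E) = 2*E/(1 + E) (z(E) = (2*E)/(E + 1) = (2*E)/(1 + E) = 2*E/(1 + E))
w = 9763
(27622 + w) + z(v(-4)) = (27622 + 9763) + 2*(-12)/(1 - 12) = 37385 + 2*(-12)/(-11) = 37385 + 2*(-12)*(-1/11) = 37385 + 24/11 = 411259/11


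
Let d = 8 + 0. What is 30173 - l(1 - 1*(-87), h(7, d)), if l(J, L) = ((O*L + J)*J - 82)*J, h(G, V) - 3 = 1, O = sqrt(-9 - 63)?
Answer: -644083 - 185856*I*sqrt(2) ≈ -6.4408e+5 - 2.6284e+5*I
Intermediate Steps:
O = 6*I*sqrt(2) (O = sqrt(-72) = 6*I*sqrt(2) ≈ 8.4853*I)
d = 8
h(G, V) = 4 (h(G, V) = 3 + 1 = 4)
l(J, L) = J*(-82 + J*(J + 6*I*L*sqrt(2))) (l(J, L) = (((6*I*sqrt(2))*L + J)*J - 82)*J = ((6*I*L*sqrt(2) + J)*J - 82)*J = ((J + 6*I*L*sqrt(2))*J - 82)*J = (J*(J + 6*I*L*sqrt(2)) - 82)*J = (-82 + J*(J + 6*I*L*sqrt(2)))*J = J*(-82 + J*(J + 6*I*L*sqrt(2))))
30173 - l(1 - 1*(-87), h(7, d)) = 30173 - (1 - 1*(-87))*(-82 + (1 - 1*(-87))**2 + 6*I*(1 - 1*(-87))*4*sqrt(2)) = 30173 - (1 + 87)*(-82 + (1 + 87)**2 + 6*I*(1 + 87)*4*sqrt(2)) = 30173 - 88*(-82 + 88**2 + 6*I*88*4*sqrt(2)) = 30173 - 88*(-82 + 7744 + 2112*I*sqrt(2)) = 30173 - 88*(7662 + 2112*I*sqrt(2)) = 30173 - (674256 + 185856*I*sqrt(2)) = 30173 + (-674256 - 185856*I*sqrt(2)) = -644083 - 185856*I*sqrt(2)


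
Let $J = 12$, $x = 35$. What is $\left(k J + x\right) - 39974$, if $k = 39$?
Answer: $-39471$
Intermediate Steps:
$\left(k J + x\right) - 39974 = \left(39 \cdot 12 + 35\right) - 39974 = \left(468 + 35\right) - 39974 = 503 - 39974 = -39471$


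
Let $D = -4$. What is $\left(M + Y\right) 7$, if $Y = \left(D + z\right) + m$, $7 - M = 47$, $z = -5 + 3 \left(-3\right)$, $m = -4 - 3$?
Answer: $-455$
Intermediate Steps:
$m = -7$ ($m = -4 - 3 = -7$)
$z = -14$ ($z = -5 - 9 = -14$)
$M = -40$ ($M = 7 - 47 = -40$)
$Y = -25$ ($Y = \left(-4 - 14\right) - 7 = -18 - 7 = -25$)
$\left(M + Y\right) 7 = \left(-40 - 25\right) 7 = \left(-65\right) 7 = -455$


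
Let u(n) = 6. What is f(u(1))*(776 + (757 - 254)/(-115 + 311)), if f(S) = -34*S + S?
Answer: -15107301/98 ≈ -1.5416e+5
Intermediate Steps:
f(S) = -33*S
f(u(1))*(776 + (757 - 254)/(-115 + 311)) = (-33*6)*(776 + (757 - 254)/(-115 + 311)) = -198*(776 + 503/196) = -198*152599/196 = -15107301/98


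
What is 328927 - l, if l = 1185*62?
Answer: 255457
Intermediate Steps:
l = 73470
328927 - l = 328927 - 1*73470 = 328927 - 73470 = 255457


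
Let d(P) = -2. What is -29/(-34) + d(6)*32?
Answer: -2147/34 ≈ -63.147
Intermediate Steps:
-29/(-34) + d(6)*32 = -29/(-34) - 2*32 = -29*(-1/34) - 64 = 29/34 - 64 = -2147/34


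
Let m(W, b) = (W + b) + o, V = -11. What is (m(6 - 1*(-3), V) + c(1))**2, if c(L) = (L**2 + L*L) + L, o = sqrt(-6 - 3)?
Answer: -8 + 6*I ≈ -8.0 + 6.0*I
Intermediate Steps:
o = 3*I (o = sqrt(-9) = 3*I ≈ 3.0*I)
m(W, b) = W + b + 3*I (m(W, b) = (W + b) + 3*I = W + b + 3*I)
c(L) = L + 2*L**2 (c(L) = (L**2 + L**2) + L = 2*L**2 + L = L + 2*L**2)
(m(6 - 1*(-3), V) + c(1))**2 = (((6 - 1*(-3)) - 11 + 3*I) + 1*(1 + 2*1))**2 = (((6 + 3) - 11 + 3*I) + 1*(1 + 2))**2 = ((9 - 11 + 3*I) + 1*3)**2 = ((-2 + 3*I) + 3)**2 = (1 + 3*I)**2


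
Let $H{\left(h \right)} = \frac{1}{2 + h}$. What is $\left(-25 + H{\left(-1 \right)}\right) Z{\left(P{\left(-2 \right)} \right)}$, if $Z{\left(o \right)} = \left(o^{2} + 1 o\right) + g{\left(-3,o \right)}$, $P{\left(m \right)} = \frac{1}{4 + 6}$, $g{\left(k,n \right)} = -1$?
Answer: $\frac{534}{25} \approx 21.36$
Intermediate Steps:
$P{\left(m \right)} = \frac{1}{10}$
$Z{\left(o \right)} = -1 + o + o^{2}$ ($Z{\left(o \right)} = \left(o^{2} + 1 o\right) - 1 = \left(o^{2} + o\right) - 1 = \left(o + o^{2}\right) - 1 = -1 + o + o^{2}$)
$\left(-25 + H{\left(-1 \right)}\right) Z{\left(P{\left(-2 \right)} \right)} = \left(-25 + \frac{1}{2 - 1}\right) \left(-1 + \frac{1}{10} + \left(\frac{1}{10}\right)^{2}\right) = \left(-25 + 1^{-1}\right) \left(-1 + \frac{1}{10} + \frac{1}{100}\right) = \left(-25 + 1\right) \left(- \frac{89}{100}\right) = \left(-24\right) \left(- \frac{89}{100}\right) = \frac{534}{25}$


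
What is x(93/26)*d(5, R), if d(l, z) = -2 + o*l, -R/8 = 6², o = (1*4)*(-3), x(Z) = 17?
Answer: -1054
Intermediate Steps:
o = -12 (o = 4*(-3) = -12)
R = -288 (R = -8*6² = -8*36 = -288)
d(l, z) = -2 - 12*l
x(93/26)*d(5, R) = 17*(-2 - 12*5) = 17*(-2 - 60) = 17*(-62) = -1054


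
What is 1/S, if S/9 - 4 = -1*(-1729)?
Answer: 1/15597 ≈ 6.4115e-5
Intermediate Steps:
S = 15597 (S = 36 + 9*(-1*(-1729)) = 36 + 9*1729 = 36 + 15561 = 15597)
1/S = 1/15597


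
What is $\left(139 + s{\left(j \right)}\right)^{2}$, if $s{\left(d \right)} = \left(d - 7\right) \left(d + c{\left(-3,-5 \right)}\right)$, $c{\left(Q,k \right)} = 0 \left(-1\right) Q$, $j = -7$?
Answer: $56169$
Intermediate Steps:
$c{\left(Q,k \right)} = 0$ ($c{\left(Q,k \right)} = 0 Q = 0$)
$s{\left(d \right)} = d \left(-7 + d\right)$ ($s{\left(d \right)} = \left(d - 7\right) \left(d + 0\right) = \left(-7 + d\right) d = d \left(-7 + d\right)$)
$\left(139 + s{\left(j \right)}\right)^{2} = \left(139 - 7 \left(-7 - 7\right)\right)^{2} = \left(139 - -98\right)^{2} = \left(139 + 98\right)^{2} = 237^{2} = 56169$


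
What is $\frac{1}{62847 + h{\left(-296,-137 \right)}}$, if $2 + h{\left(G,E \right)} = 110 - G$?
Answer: $\frac{1}{63251} \approx 1.581 \cdot 10^{-5}$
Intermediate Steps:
$h{\left(G,E \right)} = 108 - G$ ($h{\left(G,E \right)} = -2 - \left(-110 + G\right) = 108 - G$)
$\frac{1}{62847 + h{\left(-296,-137 \right)}} = \frac{1}{62847 + \left(108 - -296\right)} = \frac{1}{62847 + \left(108 + 296\right)} = \frac{1}{62847 + 404} = \frac{1}{63251}$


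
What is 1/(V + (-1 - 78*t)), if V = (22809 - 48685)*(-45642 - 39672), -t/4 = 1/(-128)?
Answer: 16/35321360969 ≈ 4.5298e-10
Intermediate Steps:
t = 1/32 (t = -4/(-128) = -4*(-1/128) = 1/32 ≈ 0.031250)
V = 2207585064 (V = -25876*(-85314) = 2207585064)
1/(V + (-1 - 78*t)) = 1/(2207585064 + (-1 - 78*1/32)) = 1/(2207585064 + (-1 - 39/16)) = 1/(2207585064 - 55/16) = 1/(35321360969/16) = 16/35321360969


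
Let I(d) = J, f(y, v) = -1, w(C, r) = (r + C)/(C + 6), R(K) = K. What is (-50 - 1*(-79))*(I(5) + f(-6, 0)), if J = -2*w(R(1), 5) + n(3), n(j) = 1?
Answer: -348/7 ≈ -49.714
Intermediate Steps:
w(C, r) = (C + r)/(6 + C)
J = -5/7 (J = -2*(1 + 5)/(6 + 1) + 1 = -2*6/7 + 1 = -12/7 + 1 = -5/7 ≈ -0.71429)
I(d) = -5/7
(-50 - 1*(-79))*(I(5) + f(-6, 0)) = (-50 - 1*(-79))*(-5/7 - 1) = (-50 + 79)*(-12/7) = 29*(-12/7) = -348/7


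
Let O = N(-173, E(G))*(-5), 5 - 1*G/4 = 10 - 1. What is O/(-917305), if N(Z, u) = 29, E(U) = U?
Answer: 29/183461 ≈ 0.00015807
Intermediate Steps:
G = -16 (G = 20 - 4*(10 - 1) = 20 - 4*9 = 20 - 36 = -16)
O = -145 (O = 29*(-5) = -145)
O/(-917305) = -145/(-917305) = -145*(-1/917305) = 29/183461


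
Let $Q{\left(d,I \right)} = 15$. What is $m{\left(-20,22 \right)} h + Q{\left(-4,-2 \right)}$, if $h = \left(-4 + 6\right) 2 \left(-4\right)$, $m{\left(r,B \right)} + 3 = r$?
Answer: $383$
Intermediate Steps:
$m{\left(r,B \right)} = -3 + r$
$h = -16$ ($h = 2 \cdot 2 \left(-4\right) = 4 \left(-4\right) = -16$)
$m{\left(-20,22 \right)} h + Q{\left(-4,-2 \right)} = \left(-3 - 20\right) \left(-16\right) + 15 = \left(-23\right) \left(-16\right) + 15 = 368 + 15 = 383$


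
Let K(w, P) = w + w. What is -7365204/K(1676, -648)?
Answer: -1841301/838 ≈ -2197.3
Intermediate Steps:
K(w, P) = 2*w
-7365204/K(1676, -648) = -7365204/(2*1676) = -7365204/3352 = -7365204*1/3352 = -1841301/838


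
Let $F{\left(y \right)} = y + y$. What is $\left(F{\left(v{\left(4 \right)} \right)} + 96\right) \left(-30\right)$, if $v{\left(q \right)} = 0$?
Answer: $-2880$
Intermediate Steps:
$F{\left(y \right)} = 2 y$
$\left(F{\left(v{\left(4 \right)} \right)} + 96\right) \left(-30\right) = \left(2 \cdot 0 + 96\right) \left(-30\right) = \left(0 + 96\right) \left(-30\right) = 96 \left(-30\right) = -2880$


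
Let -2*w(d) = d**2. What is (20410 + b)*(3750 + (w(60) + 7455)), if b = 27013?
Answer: 446013315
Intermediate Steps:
w(d) = -d**2/2
(20410 + b)*(3750 + (w(60) + 7455)) = (20410 + 27013)*(3750 + (-1/2*60**2 + 7455)) = 47423*(3750 + (-1/2*3600 + 7455)) = 47423*(3750 + (-1800 + 7455)) = 47423*(3750 + 5655) = 47423*9405 = 446013315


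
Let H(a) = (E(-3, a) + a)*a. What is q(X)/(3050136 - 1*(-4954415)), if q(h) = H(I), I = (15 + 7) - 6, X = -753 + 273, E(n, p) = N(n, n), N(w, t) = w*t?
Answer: 400/8004551 ≈ 4.9972e-5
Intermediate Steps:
N(w, t) = t*w
E(n, p) = n² (E(n, p) = n*n = n²)
X = -480
I = 16 (I = 22 - 6 = 16)
H(a) = a*(9 + a) (H(a) = ((-3)² + a)*a = (9 + a)*a = a*(9 + a))
q(h) = 400 (q(h) = 16*(9 + 16) = 16*25 = 400)
q(X)/(3050136 - 1*(-4954415)) = 400/(3050136 - 1*(-4954415)) = 400/(3050136 + 4954415) = 400/8004551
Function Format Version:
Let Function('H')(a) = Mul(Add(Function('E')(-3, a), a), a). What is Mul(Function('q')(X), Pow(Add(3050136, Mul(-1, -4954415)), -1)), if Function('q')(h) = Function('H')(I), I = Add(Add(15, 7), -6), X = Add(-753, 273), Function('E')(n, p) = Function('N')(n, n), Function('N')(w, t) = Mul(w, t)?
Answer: Rational(400, 8004551) ≈ 4.9972e-5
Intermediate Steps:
Function('N')(w, t) = Mul(t, w)
Function('E')(n, p) = Pow(n, 2) (Function('E')(n, p) = Mul(n, n) = Pow(n, 2))
X = -480
I = 16 (I = Add(22, -6) = 16)
Function('H')(a) = Mul(a, Add(9, a)) (Function('H')(a) = Mul(Add(Pow(-3, 2), a), a) = Mul(Add(9, a), a) = Mul(a, Add(9, a)))
Function('q')(h) = 400 (Function('q')(h) = Mul(16, Add(9, 16)) = Mul(16, 25) = 400)
Mul(Function('q')(X), Pow(Add(3050136, Mul(-1, -4954415)), -1)) = Mul(400, Pow(Add(3050136, Mul(-1, -4954415)), -1)) = Mul(400, Pow(Add(3050136, 4954415), -1)) = Mul(400, Pow(8004551, -1)) = Mul(400, Rational(1, 8004551)) = Rational(400, 8004551)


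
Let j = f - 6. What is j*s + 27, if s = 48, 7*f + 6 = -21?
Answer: -3123/7 ≈ -446.14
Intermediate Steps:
f = -27/7 (f = -6/7 + (1/7)*(-21) = -6/7 - 3 = -27/7 ≈ -3.8571)
j = -69/7 (j = -27/7 - 6 = -69/7 ≈ -9.8571)
j*s + 27 = -69/7*48 + 27 = -3312/7 + 27 = -3123/7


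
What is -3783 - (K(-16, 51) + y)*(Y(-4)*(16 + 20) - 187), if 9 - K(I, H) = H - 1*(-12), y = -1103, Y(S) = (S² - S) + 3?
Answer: 737854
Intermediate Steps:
Y(S) = 3 + S² - S
K(I, H) = -3 - H (K(I, H) = 9 - (H - 1*(-12)) = 9 - (H + 12) = 9 - (12 + H) = 9 + (-12 - H) = -3 - H)
-3783 - (K(-16, 51) + y)*(Y(-4)*(16 + 20) - 187) = -3783 - ((-3 - 1*51) - 1103)*((3 + (-4)² - 1*(-4))*(16 + 20) - 187) = -3783 - ((-3 - 51) - 1103)*((3 + 16 + 4)*36 - 187) = -3783 - (-54 - 1103)*(23*36 - 187) = -3783 - (-1157)*(828 - 187) = -3783 - (-1157)*641 = -3783 - 1*(-741637) = -3783 + 741637 = 737854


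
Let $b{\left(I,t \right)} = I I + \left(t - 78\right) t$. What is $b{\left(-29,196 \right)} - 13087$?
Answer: $10882$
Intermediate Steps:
$b{\left(I,t \right)} = I^{2} + t \left(-78 + t\right)$ ($b{\left(I,t \right)} = I^{2} + \left(-78 + t\right) t = I^{2} + t \left(-78 + t\right)$)
$b{\left(-29,196 \right)} - 13087 = \left(\left(-29\right)^{2} + 196^{2} - 15288\right) - 13087 = \left(841 + 38416 - 15288\right) - 13087 = 23969 - 13087 = 10882$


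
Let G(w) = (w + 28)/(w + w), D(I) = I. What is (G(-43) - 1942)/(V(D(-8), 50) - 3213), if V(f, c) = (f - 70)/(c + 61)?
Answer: 6178889/10226002 ≈ 0.60423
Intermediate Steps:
G(w) = (28 + w)/(2*w) (G(w) = (28 + w)/((2*w)) = (28 + w)*(1/(2*w)) = (28 + w)/(2*w))
V(f, c) = (-70 + f)/(61 + c)
(G(-43) - 1942)/(V(D(-8), 50) - 3213) = ((½)*(28 - 43)/(-43) - 1942)/((-70 - 8)/(61 + 50) - 3213) = ((½)*(-1/43)*(-15) - 1942)/(-78/111 - 3213) = (15/86 - 1942)/((1/111)*(-78) - 3213) = -166997/(86*(-26/37 - 3213)) = -166997/(86*(-118907/37)) = -166997/86*(-37/118907) = 6178889/10226002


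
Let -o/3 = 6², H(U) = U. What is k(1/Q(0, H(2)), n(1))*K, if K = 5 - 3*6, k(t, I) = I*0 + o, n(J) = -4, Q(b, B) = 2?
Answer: 1404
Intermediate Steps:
o = -108 (o = -3*6² = -3*36 = -108)
k(t, I) = -108 (k(t, I) = I*0 - 108 = 0 - 108 = -108)
K = -13 (K = 5 - 18 = -13)
k(1/Q(0, H(2)), n(1))*K = -108*(-13) = 1404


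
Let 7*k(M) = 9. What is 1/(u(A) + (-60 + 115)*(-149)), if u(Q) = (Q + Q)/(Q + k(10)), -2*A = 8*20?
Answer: -551/4514325 ≈ -0.00012206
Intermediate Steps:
A = -80 (A = -4*20 = -½*160 = -80)
k(M) = 9/7 (k(M) = (⅐)*9 = 9/7)
u(Q) = 2*Q/(9/7 + Q) (u(Q) = (Q + Q)/(Q + 9/7) = (2*Q)/(9/7 + Q) = 2*Q/(9/7 + Q))
1/(u(A) + (-60 + 115)*(-149)) = 1/(14*(-80)/(9 + 7*(-80)) + (-60 + 115)*(-149)) = 1/(14*(-80)/(9 - 560) + 55*(-149)) = 1/(14*(-80)/(-551) - 8195) = 1/(14*(-80)*(-1/551) - 8195) = 1/(1120/551 - 8195) = 1/(-4514325/551) = -551/4514325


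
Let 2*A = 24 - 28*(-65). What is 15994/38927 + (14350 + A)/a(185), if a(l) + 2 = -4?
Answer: -297198590/116781 ≈ -2544.9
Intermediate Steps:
a(l) = -6 (a(l) = -2 - 4 = -6)
A = 922 (A = (24 - 28*(-65))/2 = (24 + 1820)/2 = (½)*1844 = 922)
15994/38927 + (14350 + A)/a(185) = 15994/38927 + (14350 + 922)/(-6) = 15994*(1/38927) + 15272*(-⅙) = 15994/38927 - 7636/3 = -297198590/116781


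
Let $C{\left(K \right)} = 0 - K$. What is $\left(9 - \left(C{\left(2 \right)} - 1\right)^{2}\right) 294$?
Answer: $0$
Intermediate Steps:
$C{\left(K \right)} = - K$
$\left(9 - \left(C{\left(2 \right)} - 1\right)^{2}\right) 294 = \left(9 - \left(\left(-1\right) 2 - 1\right)^{2}\right) 294 = \left(9 - \left(-2 - 1\right)^{2}\right) 294 = \left(9 - \left(-3\right)^{2}\right) 294 = \left(9 - 9\right) 294 = 0 \cdot 294 = 0$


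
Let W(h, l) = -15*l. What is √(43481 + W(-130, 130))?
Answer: √41531 ≈ 203.79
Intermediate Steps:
√(43481 + W(-130, 130)) = √(43481 - 15*130) = √(43481 - 1950) = √41531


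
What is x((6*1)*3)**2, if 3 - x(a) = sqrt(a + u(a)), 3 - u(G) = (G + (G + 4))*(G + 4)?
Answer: (3 - I*sqrt(859))**2 ≈ -850.0 - 175.85*I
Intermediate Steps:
u(G) = 3 - (4 + G)*(4 + 2*G) (u(G) = 3 - (G + (G + 4))*(G + 4) = 3 - (G + (4 + G))*(4 + G) = 3 - (4 + 2*G)*(4 + G) = 3 - (4 + G)*(4 + 2*G))
x(a) = 3 - sqrt(-13 - 11*a - 2*a**2) (x(a) = 3 - sqrt(a + (-13 - 12*a - 2*a**2)) = 3 - sqrt(-13 - 11*a - 2*a**2))
x((6*1)*3)**2 = (3 - sqrt(-13 - 11*6*1*3 - 2*((6*1)*3)**2))**2 = (3 - sqrt(-13 - 66*3 - 2*(6*3)**2))**2 = (3 - sqrt(-13 - 11*18 - 2*18**2))**2 = (3 - sqrt(-13 - 198 - 2*324))**2 = (3 - sqrt(-13 - 198 - 648))**2 = (3 - sqrt(-859))**2 = (3 - I*sqrt(859))**2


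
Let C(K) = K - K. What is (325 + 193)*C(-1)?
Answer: 0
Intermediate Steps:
C(K) = 0
(325 + 193)*C(-1) = (325 + 193)*0 = 518*0 = 0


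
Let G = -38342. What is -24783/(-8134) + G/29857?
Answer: 428072203/242856838 ≈ 1.7627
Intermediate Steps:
-24783/(-8134) + G/29857 = -24783/(-8134) - 38342/29857 = -24783*(-1/8134) - 38342*1/29857 = 24783/8134 - 38342/29857 = 428072203/242856838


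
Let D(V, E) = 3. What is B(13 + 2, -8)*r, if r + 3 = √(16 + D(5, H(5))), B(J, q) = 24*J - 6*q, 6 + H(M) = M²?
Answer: -1224 + 408*√19 ≈ 554.43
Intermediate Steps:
H(M) = -6 + M²
B(J, q) = -6*q + 24*J
r = -3 + √19 (r = -3 + √(16 + 3) = -3 + √19 ≈ 1.3589)
B(13 + 2, -8)*r = (-6*(-8) + 24*(13 + 2))*(-3 + √19) = (48 + 24*15)*(-3 + √19) = (48 + 360)*(-3 + √19) = 408*(-3 + √19) = -1224 + 408*√19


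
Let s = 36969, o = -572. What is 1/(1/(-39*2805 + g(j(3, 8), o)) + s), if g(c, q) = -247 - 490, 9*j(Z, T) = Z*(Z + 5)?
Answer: 110132/4071469907 ≈ 2.7050e-5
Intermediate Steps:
j(Z, T) = Z*(5 + Z)/9 (j(Z, T) = (Z*(Z + 5))/9 = (Z*(5 + Z))/9 = Z*(5 + Z)/9)
g(c, q) = -737
1/(1/(-39*2805 + g(j(3, 8), o)) + s) = 1/(1/(-39*2805 - 737) + 36969) = 1/(1/(-109395 - 737) + 36969) = 1/(1/(-110132) + 36969) = 1/(-1/110132 + 36969) = 1/(4071469907/110132) = 110132/4071469907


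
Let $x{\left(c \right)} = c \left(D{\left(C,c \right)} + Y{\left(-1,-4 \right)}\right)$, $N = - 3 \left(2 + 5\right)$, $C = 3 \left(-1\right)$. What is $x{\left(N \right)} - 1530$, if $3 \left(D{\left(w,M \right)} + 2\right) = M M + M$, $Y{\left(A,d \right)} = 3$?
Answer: $-4491$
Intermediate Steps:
$C = -3$
$D{\left(w,M \right)} = -2 + \frac{M}{3} + \frac{M^{2}}{3}$ ($D{\left(w,M \right)} = -2 + \frac{M M + M}{3} = -2 + \frac{M^{2} + M}{3} = -2 + \frac{M + M^{2}}{3} = -2 + \left(\frac{M}{3} + \frac{M^{2}}{3}\right) = -2 + \frac{M}{3} + \frac{M^{2}}{3}$)
$N = -21$ ($N = \left(-3\right) 7 = -21$)
$x{\left(c \right)} = c \left(1 + \frac{c}{3} + \frac{c^{2}}{3}\right)$ ($x{\left(c \right)} = c \left(\left(-2 + \frac{c}{3} + \frac{c^{2}}{3}\right) + 3\right) = c \left(1 + \frac{c}{3} + \frac{c^{2}}{3}\right)$)
$x{\left(N \right)} - 1530 = \frac{1}{3} \left(-21\right) \left(3 - 21 + \left(-21\right)^{2}\right) - 1530 = \frac{1}{3} \left(-21\right) \left(3 - 21 + 441\right) - 1530 = \frac{1}{3} \left(-21\right) 423 - 1530 = -2961 - 1530 = -4491$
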